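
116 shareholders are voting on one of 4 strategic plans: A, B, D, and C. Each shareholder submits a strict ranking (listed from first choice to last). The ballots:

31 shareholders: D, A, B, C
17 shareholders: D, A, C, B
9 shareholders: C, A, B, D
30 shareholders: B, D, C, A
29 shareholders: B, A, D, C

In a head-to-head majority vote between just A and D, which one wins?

Voters preferring A to D: 38; preferring D to A: 78.
D wins the head-to-head.

D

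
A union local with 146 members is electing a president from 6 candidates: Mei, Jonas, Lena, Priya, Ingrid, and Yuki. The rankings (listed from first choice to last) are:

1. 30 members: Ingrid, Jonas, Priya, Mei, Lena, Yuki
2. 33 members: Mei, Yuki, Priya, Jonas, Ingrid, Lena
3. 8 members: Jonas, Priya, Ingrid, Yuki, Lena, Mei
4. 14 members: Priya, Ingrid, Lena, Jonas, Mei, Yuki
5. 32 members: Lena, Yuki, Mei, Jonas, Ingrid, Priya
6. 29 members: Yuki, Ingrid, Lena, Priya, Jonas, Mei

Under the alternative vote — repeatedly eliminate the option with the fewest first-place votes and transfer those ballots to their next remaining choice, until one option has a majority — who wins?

Round 1: Mei 33, Jonas 8, Lena 32, Priya 14, Ingrid 30, Yuki 29. Eliminate Jonas.
Round 2: Mei 33, Lena 32, Priya 22, Ingrid 30, Yuki 29. Eliminate Priya.
Round 3: Mei 33, Lena 32, Ingrid 52, Yuki 29. Eliminate Yuki.
Round 4: Mei 33, Lena 32, Ingrid 81. Ingrid has a majority.

Ingrid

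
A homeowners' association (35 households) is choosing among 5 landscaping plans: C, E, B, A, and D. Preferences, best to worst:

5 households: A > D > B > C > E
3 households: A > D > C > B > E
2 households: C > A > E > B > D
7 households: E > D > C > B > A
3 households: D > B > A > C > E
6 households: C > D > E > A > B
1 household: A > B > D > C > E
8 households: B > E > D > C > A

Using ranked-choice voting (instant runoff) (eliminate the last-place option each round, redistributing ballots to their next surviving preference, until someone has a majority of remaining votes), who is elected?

Round 1: C 8, E 7, B 8, A 9, D 3. Eliminate D.
Round 2: C 8, E 7, B 11, A 9. Eliminate E.
Round 3: C 15, B 11, A 9. Eliminate A.
Round 4: C 18, B 17. C has a majority.

C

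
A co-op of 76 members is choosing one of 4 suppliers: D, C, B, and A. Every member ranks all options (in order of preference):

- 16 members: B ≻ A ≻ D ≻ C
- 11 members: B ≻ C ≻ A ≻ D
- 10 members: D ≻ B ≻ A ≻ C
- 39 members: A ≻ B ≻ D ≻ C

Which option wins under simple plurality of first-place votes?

First-place votes: D 10, C 0, B 27, A 39.
A has the most first-place votes.

A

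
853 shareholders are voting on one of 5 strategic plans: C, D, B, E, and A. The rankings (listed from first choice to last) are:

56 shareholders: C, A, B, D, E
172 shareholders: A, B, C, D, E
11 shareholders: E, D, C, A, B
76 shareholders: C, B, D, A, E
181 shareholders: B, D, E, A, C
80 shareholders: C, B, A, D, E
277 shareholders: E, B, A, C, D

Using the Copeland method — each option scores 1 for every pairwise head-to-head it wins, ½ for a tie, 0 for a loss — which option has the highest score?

B

C: beats D; loses to B, E, and A → score 1.
D: beats E; loses to C, B, and A → score 1.
B: beats C, D, E, and A → score 4.
E: beats C and A; loses to D and B → score 2.
A: beats C and D; loses to B and E → score 2.
B has the best pairwise record.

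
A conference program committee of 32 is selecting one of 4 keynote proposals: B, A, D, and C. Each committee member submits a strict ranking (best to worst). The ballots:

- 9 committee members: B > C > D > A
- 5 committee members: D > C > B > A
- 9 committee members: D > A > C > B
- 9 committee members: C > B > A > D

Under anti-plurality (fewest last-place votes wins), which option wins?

Last-place votes: B 9, A 14, D 9, C 0.
C is ranked last by the fewest voters, so C wins.

C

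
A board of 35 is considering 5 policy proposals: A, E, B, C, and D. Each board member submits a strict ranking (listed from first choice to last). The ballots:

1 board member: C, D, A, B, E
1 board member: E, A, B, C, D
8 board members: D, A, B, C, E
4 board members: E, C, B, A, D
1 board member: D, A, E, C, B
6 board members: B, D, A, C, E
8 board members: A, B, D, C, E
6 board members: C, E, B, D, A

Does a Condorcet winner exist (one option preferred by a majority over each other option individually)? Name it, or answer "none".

none

Checking pairwise contests:
D beats A 22–13.
A beats E 24–11.
A beats B 19–16.
A beats C 24–11.
B beats D 25–10.
Every option loses at least one head-to-head, so there is no Condorcet winner.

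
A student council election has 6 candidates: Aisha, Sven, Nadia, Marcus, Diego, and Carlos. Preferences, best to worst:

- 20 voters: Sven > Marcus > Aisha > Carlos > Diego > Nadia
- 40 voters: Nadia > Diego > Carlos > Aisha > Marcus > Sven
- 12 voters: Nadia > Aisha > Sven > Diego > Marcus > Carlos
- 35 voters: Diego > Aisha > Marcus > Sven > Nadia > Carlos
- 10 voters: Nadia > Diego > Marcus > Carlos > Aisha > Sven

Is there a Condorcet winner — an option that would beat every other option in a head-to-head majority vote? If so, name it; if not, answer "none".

Nadia

Nadia vs Aisha: 62–55 for Nadia.
Nadia vs Sven: 62–55 for Nadia.
Nadia vs Marcus: 62–55 for Nadia.
Nadia vs Diego: 62–55 for Nadia.
Nadia vs Carlos: 97–20 for Nadia.
Nadia beats every other option head-to-head.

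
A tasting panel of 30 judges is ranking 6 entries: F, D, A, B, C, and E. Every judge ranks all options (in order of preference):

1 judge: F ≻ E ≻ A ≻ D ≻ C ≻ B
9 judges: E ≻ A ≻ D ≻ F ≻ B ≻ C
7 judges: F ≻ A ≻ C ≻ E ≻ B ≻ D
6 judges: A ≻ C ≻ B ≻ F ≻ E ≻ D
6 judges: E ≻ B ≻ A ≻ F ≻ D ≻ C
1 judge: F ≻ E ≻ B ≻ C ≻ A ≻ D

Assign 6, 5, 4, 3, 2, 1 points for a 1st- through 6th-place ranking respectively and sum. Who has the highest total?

A

F: 1·6 + 9·3 + 7·6 + 6·3 + 6·3 + 1·6 = 117
D: 1·3 + 9·4 + 7·1 + 6·1 + 6·2 + 1·1 = 65
A: 1·4 + 9·5 + 7·5 + 6·6 + 6·4 + 1·2 = 146
B: 1·1 + 9·2 + 7·2 + 6·4 + 6·5 + 1·4 = 91
C: 1·2 + 9·1 + 7·4 + 6·5 + 6·1 + 1·3 = 78
E: 1·5 + 9·6 + 7·3 + 6·2 + 6·6 + 1·5 = 133
A has the highest Borda score (146).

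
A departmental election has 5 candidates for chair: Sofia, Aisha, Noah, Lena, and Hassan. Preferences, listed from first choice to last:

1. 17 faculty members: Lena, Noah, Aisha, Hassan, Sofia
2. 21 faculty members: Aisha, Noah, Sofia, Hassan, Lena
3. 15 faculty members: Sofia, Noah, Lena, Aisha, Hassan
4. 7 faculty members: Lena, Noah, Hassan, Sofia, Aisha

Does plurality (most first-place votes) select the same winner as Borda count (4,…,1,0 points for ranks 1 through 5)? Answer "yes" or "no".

Plurality — first-place votes: Sofia 15, Aisha 21, Noah 0, Lena 24, Hassan 0. Winner: Lena.
Borda — scores: Sofia 109, Aisha 133, Noah 180, Lena 126, Hassan 52. Winner: Noah.
The two methods disagree.

no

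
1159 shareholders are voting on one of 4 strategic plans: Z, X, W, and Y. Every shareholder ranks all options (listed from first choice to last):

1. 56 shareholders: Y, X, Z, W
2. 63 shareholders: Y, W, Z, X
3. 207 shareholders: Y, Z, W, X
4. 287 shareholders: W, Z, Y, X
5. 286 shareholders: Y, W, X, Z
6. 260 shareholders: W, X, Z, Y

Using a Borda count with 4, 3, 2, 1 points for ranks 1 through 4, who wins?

W

Z: 56·2 + 63·2 + 207·3 + 287·3 + 286·1 + 260·2 = 2526
X: 56·3 + 63·1 + 207·1 + 287·1 + 286·2 + 260·3 = 2077
W: 56·1 + 63·3 + 207·2 + 287·4 + 286·3 + 260·4 = 3705
Y: 56·4 + 63·4 + 207·4 + 287·2 + 286·4 + 260·1 = 3282
W has the highest Borda score (3705).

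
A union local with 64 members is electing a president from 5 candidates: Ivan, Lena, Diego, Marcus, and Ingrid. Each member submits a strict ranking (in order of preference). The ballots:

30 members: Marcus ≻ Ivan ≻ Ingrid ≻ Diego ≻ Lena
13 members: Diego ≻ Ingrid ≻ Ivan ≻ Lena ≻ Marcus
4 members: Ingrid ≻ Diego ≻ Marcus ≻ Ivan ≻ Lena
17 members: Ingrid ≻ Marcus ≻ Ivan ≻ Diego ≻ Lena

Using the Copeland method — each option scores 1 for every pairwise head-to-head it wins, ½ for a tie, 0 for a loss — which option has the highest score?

Ivan: beats Lena and Diego; loses to Marcus and Ingrid → score 2.
Lena: loses to Ivan, Diego, Marcus, and Ingrid → score 0.
Diego: beats Lena; loses to Ivan, Marcus, and Ingrid → score 1.
Marcus: beats Ivan, Lena, and Diego; loses to Ingrid → score 3.
Ingrid: beats Ivan, Lena, Diego, and Marcus → score 4.
Ingrid has the best pairwise record.

Ingrid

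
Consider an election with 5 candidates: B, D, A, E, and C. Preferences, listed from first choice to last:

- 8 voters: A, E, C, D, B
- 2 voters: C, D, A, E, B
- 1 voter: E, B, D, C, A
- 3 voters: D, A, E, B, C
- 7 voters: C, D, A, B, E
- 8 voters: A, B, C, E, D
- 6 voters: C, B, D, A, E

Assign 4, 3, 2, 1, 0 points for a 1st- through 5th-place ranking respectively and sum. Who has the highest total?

B: 8·0 + 2·0 + 1·3 + 3·1 + 7·1 + 8·3 + 6·3 = 55
D: 8·1 + 2·3 + 1·2 + 3·4 + 7·3 + 8·0 + 6·2 = 61
A: 8·4 + 2·2 + 1·0 + 3·3 + 7·2 + 8·4 + 6·1 = 97
E: 8·3 + 2·1 + 1·4 + 3·2 + 7·0 + 8·1 + 6·0 = 44
C: 8·2 + 2·4 + 1·1 + 3·0 + 7·4 + 8·2 + 6·4 = 93
A has the highest Borda score (97).

A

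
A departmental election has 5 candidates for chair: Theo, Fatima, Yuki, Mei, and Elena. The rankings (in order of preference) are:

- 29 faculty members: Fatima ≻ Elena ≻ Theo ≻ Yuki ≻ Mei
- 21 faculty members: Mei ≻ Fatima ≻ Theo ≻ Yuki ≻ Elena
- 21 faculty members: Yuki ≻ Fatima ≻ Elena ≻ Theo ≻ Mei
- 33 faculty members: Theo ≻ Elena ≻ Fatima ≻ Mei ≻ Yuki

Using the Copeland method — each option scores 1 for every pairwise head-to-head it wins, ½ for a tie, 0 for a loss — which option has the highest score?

Fatima

Theo: beats Yuki, Mei, and Elena; loses to Fatima → score 3.
Fatima: beats Theo, Yuki, Mei, and Elena → score 4.
Yuki: loses to Theo, Fatima, Mei, and Elena → score 0.
Mei: beats Yuki; loses to Theo, Fatima, and Elena → score 1.
Elena: beats Yuki and Mei; loses to Theo and Fatima → score 2.
Fatima has the best pairwise record.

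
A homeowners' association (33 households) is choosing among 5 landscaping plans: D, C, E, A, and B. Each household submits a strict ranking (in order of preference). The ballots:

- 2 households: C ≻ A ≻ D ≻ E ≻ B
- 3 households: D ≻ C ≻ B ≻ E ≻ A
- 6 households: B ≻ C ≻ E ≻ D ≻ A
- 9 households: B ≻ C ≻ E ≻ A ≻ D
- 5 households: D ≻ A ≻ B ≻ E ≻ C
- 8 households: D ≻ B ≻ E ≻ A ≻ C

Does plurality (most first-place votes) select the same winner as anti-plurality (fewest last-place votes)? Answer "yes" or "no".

no

Plurality — first-place votes: D 16, C 2, E 0, A 0, B 15. Winner: D.
Anti-plurality — last-place votes: D 9, C 13, E 0, A 9, B 2. Winner: E.
The two methods disagree.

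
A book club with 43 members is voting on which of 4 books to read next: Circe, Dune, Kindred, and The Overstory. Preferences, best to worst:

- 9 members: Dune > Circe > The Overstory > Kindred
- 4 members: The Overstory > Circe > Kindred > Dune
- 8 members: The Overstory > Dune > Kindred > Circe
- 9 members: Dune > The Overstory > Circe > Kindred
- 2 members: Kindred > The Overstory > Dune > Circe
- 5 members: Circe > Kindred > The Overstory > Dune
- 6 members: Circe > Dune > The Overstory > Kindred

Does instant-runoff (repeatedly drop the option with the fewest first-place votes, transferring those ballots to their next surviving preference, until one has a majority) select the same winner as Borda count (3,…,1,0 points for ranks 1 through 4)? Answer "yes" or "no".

Instant-runoff — R1 Circe 11, Dune 18, Kindred 2, The Overstory 12 (Kindred out); R2 Circe 11, Dune 18, The Overstory 14 (Circe out); R3 Dune 24, The Overstory 19 (Dune winner). Winner: Dune.
Borda — scores: Circe 68, Dune 84, Kindred 28, The Overstory 78. Winner: Dune.
The two methods agree.

yes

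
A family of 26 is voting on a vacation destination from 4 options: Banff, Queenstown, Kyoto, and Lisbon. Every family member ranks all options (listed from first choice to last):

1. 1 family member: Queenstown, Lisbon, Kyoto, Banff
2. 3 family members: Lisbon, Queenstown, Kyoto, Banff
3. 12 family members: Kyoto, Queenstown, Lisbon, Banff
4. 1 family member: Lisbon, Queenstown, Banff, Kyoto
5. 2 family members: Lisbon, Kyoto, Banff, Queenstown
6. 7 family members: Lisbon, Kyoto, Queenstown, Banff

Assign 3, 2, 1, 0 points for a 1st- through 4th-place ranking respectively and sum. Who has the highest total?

Banff: 1·0 + 3·0 + 12·0 + 1·1 + 2·1 + 7·0 = 3
Queenstown: 1·3 + 3·2 + 12·2 + 1·2 + 2·0 + 7·1 = 42
Kyoto: 1·1 + 3·1 + 12·3 + 1·0 + 2·2 + 7·2 = 58
Lisbon: 1·2 + 3·3 + 12·1 + 1·3 + 2·3 + 7·3 = 53
Kyoto has the highest Borda score (58).

Kyoto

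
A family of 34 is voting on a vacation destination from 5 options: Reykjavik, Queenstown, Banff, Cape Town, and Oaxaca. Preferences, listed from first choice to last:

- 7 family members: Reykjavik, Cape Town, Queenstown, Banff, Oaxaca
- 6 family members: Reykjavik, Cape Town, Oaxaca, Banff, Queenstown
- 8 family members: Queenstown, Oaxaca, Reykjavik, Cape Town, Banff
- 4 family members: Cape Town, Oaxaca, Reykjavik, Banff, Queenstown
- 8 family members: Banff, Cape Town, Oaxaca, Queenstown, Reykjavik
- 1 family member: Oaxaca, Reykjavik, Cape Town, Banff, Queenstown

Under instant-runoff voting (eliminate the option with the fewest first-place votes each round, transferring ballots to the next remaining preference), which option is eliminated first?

Round 1: Reykjavik 13, Queenstown 8, Banff 8, Cape Town 4, Oaxaca 1. Eliminate Oaxaca.

Oaxaca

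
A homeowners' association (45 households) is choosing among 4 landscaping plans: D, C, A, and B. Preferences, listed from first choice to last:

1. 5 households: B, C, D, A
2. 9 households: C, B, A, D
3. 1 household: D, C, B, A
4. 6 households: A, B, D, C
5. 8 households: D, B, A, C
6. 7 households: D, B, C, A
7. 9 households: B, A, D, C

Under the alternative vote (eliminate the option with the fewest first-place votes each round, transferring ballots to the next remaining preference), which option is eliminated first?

A

Round 1: D 16, C 9, A 6, B 14. Eliminate A.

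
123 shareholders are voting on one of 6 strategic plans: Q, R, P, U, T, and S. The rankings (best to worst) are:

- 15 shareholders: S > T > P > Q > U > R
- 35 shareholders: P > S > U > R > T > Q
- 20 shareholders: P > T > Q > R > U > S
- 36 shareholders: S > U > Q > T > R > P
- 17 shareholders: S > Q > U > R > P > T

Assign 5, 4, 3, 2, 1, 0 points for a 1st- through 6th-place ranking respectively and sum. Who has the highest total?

S

Q: 15·2 + 35·0 + 20·3 + 36·3 + 17·4 = 266
R: 15·0 + 35·2 + 20·2 + 36·1 + 17·2 = 180
P: 15·3 + 35·5 + 20·5 + 36·0 + 17·1 = 337
U: 15·1 + 35·3 + 20·1 + 36·4 + 17·3 = 335
T: 15·4 + 35·1 + 20·4 + 36·2 + 17·0 = 247
S: 15·5 + 35·4 + 20·0 + 36·5 + 17·5 = 480
S has the highest Borda score (480).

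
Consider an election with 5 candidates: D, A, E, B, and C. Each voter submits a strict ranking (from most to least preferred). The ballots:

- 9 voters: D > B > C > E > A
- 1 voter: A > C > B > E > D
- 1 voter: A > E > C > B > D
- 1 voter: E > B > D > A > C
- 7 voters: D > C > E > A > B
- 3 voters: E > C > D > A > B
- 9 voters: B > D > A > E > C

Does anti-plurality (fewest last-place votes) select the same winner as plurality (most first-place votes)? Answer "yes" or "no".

Anti-plurality — last-place votes: D 2, A 9, E 0, B 10, C 10. Winner: E.
Plurality — first-place votes: D 16, A 2, E 4, B 9, C 0. Winner: D.
The two methods disagree.

no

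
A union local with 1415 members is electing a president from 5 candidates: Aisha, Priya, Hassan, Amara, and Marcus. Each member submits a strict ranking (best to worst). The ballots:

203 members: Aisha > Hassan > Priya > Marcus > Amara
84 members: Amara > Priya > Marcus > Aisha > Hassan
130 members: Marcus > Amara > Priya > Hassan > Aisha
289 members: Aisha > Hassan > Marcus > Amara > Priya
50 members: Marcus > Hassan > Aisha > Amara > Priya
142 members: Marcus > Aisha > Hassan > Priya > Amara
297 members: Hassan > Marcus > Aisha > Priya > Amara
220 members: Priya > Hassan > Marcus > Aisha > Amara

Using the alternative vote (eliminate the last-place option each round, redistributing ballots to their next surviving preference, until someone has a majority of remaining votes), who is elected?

Marcus

Round 1: Aisha 492, Priya 220, Hassan 297, Amara 84, Marcus 322. Eliminate Amara.
Round 2: Aisha 492, Priya 304, Hassan 297, Marcus 322. Eliminate Hassan.
Round 3: Aisha 492, Priya 304, Marcus 619. Eliminate Priya.
Round 4: Aisha 492, Marcus 923. Marcus has a majority.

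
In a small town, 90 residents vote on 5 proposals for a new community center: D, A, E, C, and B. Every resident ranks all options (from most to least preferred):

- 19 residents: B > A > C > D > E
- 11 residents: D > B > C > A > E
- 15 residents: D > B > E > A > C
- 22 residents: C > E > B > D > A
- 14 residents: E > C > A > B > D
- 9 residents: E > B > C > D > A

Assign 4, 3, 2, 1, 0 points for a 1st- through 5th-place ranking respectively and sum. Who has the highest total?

D: 19·1 + 11·4 + 15·4 + 22·1 + 14·0 + 9·1 = 154
A: 19·3 + 11·1 + 15·1 + 22·0 + 14·2 + 9·0 = 111
E: 19·0 + 11·0 + 15·2 + 22·3 + 14·4 + 9·4 = 188
C: 19·2 + 11·2 + 15·0 + 22·4 + 14·3 + 9·2 = 208
B: 19·4 + 11·3 + 15·3 + 22·2 + 14·1 + 9·3 = 239
B has the highest Borda score (239).

B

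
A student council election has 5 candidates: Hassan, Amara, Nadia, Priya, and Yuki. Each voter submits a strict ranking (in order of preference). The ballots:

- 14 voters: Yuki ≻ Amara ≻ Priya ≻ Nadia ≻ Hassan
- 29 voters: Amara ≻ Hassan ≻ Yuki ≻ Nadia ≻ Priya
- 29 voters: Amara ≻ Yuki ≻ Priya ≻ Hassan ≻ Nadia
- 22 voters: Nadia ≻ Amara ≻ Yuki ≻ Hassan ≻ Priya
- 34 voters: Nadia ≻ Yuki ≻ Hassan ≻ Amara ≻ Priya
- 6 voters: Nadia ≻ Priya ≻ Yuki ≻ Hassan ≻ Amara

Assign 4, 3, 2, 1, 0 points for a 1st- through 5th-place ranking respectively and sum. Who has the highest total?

Hassan: 14·0 + 29·3 + 29·1 + 22·1 + 34·2 + 6·1 = 212
Amara: 14·3 + 29·4 + 29·4 + 22·3 + 34·1 + 6·0 = 374
Nadia: 14·1 + 29·1 + 29·0 + 22·4 + 34·4 + 6·4 = 291
Priya: 14·2 + 29·0 + 29·2 + 22·0 + 34·0 + 6·3 = 104
Yuki: 14·4 + 29·2 + 29·3 + 22·2 + 34·3 + 6·2 = 359
Amara has the highest Borda score (374).

Amara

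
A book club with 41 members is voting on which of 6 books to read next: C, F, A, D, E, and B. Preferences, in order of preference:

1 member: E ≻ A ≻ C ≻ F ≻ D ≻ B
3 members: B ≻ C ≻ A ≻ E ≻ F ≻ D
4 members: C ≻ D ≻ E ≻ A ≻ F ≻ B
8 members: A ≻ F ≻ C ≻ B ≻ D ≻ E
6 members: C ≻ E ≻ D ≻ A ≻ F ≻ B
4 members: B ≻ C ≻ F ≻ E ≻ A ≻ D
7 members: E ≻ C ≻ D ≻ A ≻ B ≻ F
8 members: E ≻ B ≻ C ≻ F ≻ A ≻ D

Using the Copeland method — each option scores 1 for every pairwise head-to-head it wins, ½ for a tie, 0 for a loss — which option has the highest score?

C

C: beats F, A, D, E, and B → score 5.
F: beats D; loses to C, A, E, and B → score 1.
A: beats F, D, and B; loses to C and E → score 3.
D: loses to C, F, A, E, and B → score 0.
E: beats F, A, D, and B; loses to C → score 4.
B: beats F and D; loses to C, A, and E → score 2.
C has the best pairwise record.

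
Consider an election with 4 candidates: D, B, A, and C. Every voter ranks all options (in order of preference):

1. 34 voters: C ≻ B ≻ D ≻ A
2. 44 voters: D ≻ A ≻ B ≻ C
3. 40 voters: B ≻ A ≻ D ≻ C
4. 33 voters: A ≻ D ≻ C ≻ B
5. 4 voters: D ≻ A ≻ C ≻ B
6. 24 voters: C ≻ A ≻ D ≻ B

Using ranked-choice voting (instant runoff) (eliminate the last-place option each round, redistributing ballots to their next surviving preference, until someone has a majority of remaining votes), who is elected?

D

Round 1: D 48, B 40, A 33, C 58. Eliminate A.
Round 2: D 81, B 40, C 58. Eliminate B.
Round 3: D 121, C 58. D has a majority.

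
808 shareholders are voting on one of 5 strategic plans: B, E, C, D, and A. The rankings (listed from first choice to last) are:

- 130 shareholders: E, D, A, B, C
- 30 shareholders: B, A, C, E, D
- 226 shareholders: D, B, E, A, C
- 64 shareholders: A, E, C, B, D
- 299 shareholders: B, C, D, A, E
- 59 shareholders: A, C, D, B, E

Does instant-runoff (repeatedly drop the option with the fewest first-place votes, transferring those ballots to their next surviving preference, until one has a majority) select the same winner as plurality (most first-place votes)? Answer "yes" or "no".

no

Instant-runoff — R1 B 329, E 130, C 0, D 226, A 123 (C out); R2 B 329, E 130, D 226, A 123 (A out); R3 B 329, E 194, D 285 (E out); R4 B 393, D 415 (D winner). Winner: D.
Plurality — first-place votes: B 329, E 130, C 0, D 226, A 123. Winner: B.
The two methods disagree.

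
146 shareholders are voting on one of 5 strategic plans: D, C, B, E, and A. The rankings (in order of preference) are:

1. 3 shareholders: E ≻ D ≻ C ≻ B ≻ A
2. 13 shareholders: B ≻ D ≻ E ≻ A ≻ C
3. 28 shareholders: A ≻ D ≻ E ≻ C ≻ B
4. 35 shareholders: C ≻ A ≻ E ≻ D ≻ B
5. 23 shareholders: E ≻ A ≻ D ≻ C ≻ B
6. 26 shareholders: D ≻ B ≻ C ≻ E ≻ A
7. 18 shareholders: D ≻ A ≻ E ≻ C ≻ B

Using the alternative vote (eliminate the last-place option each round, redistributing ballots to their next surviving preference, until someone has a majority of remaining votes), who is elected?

A

Round 1: D 44, C 35, B 13, E 26, A 28. Eliminate B.
Round 2: D 57, C 35, E 26, A 28. Eliminate E.
Round 3: D 60, C 35, A 51. Eliminate C.
Round 4: D 60, A 86. A has a majority.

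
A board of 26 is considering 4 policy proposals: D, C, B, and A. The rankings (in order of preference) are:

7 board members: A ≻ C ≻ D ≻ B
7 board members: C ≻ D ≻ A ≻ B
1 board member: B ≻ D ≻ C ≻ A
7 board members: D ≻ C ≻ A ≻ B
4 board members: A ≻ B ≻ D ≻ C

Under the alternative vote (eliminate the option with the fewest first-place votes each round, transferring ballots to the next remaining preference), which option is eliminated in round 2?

Round 1: D 7, C 7, B 1, A 11. Eliminate B.
Round 2: D 8, C 7, A 11. Eliminate C.

C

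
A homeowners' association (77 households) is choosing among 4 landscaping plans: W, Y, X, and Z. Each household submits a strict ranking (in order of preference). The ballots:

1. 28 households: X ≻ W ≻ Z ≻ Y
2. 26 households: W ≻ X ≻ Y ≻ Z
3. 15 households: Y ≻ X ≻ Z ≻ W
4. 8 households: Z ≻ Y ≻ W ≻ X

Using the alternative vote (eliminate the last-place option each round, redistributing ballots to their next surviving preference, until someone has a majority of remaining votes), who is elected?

Round 1: W 26, Y 15, X 28, Z 8. Eliminate Z.
Round 2: W 26, Y 23, X 28. Eliminate Y.
Round 3: W 34, X 43. X has a majority.

X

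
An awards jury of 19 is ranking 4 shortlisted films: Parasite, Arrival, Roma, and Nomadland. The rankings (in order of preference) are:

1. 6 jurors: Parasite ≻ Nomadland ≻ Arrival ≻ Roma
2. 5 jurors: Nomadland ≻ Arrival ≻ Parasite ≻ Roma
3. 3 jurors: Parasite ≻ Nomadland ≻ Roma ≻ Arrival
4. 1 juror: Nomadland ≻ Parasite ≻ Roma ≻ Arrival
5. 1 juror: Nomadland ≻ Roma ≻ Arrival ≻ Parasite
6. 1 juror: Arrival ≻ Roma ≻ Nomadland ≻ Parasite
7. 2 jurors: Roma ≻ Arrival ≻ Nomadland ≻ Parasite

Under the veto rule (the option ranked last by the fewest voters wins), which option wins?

Nomadland

Last-place votes: Parasite 4, Arrival 4, Roma 11, Nomadland 0.
Nomadland is ranked last by the fewest voters, so Nomadland wins.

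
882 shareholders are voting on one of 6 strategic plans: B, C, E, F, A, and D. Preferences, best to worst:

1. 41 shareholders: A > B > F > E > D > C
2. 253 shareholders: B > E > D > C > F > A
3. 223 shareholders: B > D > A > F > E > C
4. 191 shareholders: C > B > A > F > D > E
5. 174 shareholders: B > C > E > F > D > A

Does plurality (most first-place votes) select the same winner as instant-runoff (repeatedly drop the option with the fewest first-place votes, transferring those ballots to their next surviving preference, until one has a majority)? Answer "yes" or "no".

Plurality — first-place votes: B 650, C 191, E 0, F 0, A 41, D 0. Winner: B.
Instant-runoff — R1 B 650, C 191, E 0, F 0, A 41, D 0 (B winner). Winner: B.
The two methods agree.

yes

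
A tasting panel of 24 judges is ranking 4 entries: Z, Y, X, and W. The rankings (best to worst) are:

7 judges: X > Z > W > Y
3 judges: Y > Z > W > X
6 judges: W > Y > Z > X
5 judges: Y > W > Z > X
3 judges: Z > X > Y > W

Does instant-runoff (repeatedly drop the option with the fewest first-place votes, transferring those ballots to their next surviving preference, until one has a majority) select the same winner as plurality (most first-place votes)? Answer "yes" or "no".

Instant-runoff — R1 Z 3, Y 8, X 7, W 6 (Z out); R2 Y 8, X 10, W 6 (W out); R3 Y 14, X 10 (Y winner). Winner: Y.
Plurality — first-place votes: Z 3, Y 8, X 7, W 6. Winner: Y.
The two methods agree.

yes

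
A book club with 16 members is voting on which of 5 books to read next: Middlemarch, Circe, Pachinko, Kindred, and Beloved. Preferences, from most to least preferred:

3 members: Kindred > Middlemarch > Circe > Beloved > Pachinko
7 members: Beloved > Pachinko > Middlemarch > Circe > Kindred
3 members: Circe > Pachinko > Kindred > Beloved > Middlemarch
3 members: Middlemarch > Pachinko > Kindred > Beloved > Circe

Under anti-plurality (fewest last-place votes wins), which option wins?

Last-place votes: Middlemarch 3, Circe 3, Pachinko 3, Kindred 7, Beloved 0.
Beloved is ranked last by the fewest voters, so Beloved wins.

Beloved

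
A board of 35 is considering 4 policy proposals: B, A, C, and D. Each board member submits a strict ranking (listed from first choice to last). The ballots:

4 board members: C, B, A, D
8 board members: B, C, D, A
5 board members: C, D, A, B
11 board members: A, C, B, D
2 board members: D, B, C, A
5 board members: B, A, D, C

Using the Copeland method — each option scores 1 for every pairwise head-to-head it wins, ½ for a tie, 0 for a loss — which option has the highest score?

B: beats A and D; loses to C → score 2.
A: beats D; loses to B and C → score 1.
C: beats B, A, and D → score 3.
D: loses to B, A, and C → score 0.
C has the best pairwise record.

C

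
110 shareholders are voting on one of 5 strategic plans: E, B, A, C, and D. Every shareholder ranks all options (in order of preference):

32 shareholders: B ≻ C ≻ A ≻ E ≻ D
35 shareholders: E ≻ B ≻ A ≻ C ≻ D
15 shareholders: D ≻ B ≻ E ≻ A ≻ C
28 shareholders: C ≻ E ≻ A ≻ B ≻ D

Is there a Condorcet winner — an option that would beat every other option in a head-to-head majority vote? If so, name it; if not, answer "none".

none

Checking pairwise contests:
C beats E 60–50.
E beats B 63–47.
E beats A 78–32.
B beats C 82–28.
E beats D 95–15.
Every option loses at least one head-to-head, so there is no Condorcet winner.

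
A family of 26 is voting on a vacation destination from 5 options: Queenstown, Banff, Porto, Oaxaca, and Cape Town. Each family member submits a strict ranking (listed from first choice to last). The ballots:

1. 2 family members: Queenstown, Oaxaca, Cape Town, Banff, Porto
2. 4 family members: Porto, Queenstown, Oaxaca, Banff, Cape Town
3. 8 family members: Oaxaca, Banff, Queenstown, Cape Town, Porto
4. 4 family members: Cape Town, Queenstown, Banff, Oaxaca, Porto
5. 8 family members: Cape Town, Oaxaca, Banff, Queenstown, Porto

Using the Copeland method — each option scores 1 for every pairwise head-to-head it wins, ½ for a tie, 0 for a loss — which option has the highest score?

Queenstown: beats Porto and Cape Town; loses to Banff and Oaxaca → score 2.
Banff: beats Queenstown and Porto; loses to Oaxaca and Cape Town → score 2.
Porto: loses to Queenstown, Banff, Oaxaca, and Cape Town → score 0.
Oaxaca: beats Queenstown, Banff, Porto, and Cape Town → score 4.
Cape Town: beats Banff and Porto; loses to Queenstown and Oaxaca → score 2.
Oaxaca has the best pairwise record.

Oaxaca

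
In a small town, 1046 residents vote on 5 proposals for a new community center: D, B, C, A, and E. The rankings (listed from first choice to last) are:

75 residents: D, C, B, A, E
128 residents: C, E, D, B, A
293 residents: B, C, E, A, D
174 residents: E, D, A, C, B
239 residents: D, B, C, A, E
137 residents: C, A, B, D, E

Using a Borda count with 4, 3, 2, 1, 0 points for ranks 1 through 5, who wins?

C

D: 75·4 + 128·2 + 293·0 + 174·3 + 239·4 + 137·1 = 2171
B: 75·2 + 128·1 + 293·4 + 174·0 + 239·3 + 137·2 = 2441
C: 75·3 + 128·4 + 293·3 + 174·1 + 239·2 + 137·4 = 2816
A: 75·1 + 128·0 + 293·1 + 174·2 + 239·1 + 137·3 = 1366
E: 75·0 + 128·3 + 293·2 + 174·4 + 239·0 + 137·0 = 1666
C has the highest Borda score (2816).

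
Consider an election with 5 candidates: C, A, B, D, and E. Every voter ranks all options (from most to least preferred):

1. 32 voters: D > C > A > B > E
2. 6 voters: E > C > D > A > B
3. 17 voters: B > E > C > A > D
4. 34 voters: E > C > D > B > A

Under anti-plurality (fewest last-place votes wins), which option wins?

Last-place votes: C 0, A 34, B 6, D 17, E 32.
C is ranked last by the fewest voters, so C wins.

C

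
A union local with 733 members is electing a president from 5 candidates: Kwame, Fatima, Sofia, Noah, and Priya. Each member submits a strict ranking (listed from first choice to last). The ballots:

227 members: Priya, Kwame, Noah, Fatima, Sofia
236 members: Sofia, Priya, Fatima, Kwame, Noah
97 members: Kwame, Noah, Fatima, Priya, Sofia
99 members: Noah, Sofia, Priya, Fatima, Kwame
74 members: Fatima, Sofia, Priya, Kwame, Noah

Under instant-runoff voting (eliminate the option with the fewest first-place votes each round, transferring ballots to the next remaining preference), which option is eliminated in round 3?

Round 1: Kwame 97, Fatima 74, Sofia 236, Noah 99, Priya 227. Eliminate Fatima.
Round 2: Kwame 97, Sofia 310, Noah 99, Priya 227. Eliminate Kwame.
Round 3: Sofia 310, Noah 196, Priya 227. Eliminate Noah.

Noah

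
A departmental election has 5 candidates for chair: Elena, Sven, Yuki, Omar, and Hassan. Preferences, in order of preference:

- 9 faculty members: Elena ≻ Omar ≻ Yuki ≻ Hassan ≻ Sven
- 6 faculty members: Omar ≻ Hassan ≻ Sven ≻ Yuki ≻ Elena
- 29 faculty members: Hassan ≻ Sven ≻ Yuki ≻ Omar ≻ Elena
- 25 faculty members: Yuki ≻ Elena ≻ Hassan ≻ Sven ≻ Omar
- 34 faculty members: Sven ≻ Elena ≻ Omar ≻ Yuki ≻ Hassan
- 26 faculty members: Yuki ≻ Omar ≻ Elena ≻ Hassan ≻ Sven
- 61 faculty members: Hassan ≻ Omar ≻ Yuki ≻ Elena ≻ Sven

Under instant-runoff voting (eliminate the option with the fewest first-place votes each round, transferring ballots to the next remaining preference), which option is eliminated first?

Round 1: Elena 9, Sven 34, Yuki 51, Omar 6, Hassan 90. Eliminate Omar.

Omar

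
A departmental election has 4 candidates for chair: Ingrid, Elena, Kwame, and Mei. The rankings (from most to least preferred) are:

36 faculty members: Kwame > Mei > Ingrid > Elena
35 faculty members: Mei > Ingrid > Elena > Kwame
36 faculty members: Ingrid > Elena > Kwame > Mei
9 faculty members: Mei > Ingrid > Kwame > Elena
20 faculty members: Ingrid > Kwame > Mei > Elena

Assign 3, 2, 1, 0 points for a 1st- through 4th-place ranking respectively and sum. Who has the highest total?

Ingrid

Ingrid: 36·1 + 35·2 + 36·3 + 9·2 + 20·3 = 292
Elena: 36·0 + 35·1 + 36·2 + 9·0 + 20·0 = 107
Kwame: 36·3 + 35·0 + 36·1 + 9·1 + 20·2 = 193
Mei: 36·2 + 35·3 + 36·0 + 9·3 + 20·1 = 224
Ingrid has the highest Borda score (292).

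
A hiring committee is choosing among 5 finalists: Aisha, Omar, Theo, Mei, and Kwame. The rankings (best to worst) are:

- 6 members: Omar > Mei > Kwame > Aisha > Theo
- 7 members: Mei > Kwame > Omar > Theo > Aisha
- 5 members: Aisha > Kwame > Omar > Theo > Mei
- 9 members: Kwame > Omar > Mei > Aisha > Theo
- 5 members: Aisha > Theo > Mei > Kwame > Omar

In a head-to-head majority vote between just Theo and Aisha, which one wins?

Aisha

Voters preferring Theo to Aisha: 7; preferring Aisha to Theo: 25.
Aisha wins the head-to-head.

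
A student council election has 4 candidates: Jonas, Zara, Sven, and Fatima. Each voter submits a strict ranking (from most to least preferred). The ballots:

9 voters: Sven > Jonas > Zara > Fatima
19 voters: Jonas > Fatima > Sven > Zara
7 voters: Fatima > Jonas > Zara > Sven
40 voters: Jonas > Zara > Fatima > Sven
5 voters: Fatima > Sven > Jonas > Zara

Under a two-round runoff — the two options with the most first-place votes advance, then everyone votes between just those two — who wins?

Round 1 first-place votes: Jonas 59, Zara 0, Sven 9, Fatima 12.
Jonas and Fatima advance.
Runoff: Jonas is preferred to Fatima by 68 voters; Fatima by 12.
Jonas wins the runoff.

Jonas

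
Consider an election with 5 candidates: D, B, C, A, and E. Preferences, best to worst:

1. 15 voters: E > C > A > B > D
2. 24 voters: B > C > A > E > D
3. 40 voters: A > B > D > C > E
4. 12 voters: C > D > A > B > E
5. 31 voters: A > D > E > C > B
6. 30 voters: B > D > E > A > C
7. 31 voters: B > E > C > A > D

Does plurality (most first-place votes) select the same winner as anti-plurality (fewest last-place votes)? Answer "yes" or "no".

Plurality — first-place votes: D 0, B 85, C 12, A 71, E 15. Winner: B.
Anti-plurality — last-place votes: D 70, B 31, C 30, A 0, E 52. Winner: A.
The two methods disagree.

no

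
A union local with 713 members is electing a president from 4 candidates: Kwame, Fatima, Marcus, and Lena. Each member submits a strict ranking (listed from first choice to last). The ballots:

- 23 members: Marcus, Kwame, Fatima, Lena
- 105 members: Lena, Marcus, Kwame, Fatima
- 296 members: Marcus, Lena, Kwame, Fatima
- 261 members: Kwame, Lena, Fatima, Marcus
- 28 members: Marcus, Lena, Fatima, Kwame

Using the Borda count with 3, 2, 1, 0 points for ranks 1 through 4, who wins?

Kwame: 23·2 + 105·1 + 296·1 + 261·3 + 28·0 = 1230
Fatima: 23·1 + 105·0 + 296·0 + 261·1 + 28·1 = 312
Marcus: 23·3 + 105·2 + 296·3 + 261·0 + 28·3 = 1251
Lena: 23·0 + 105·3 + 296·2 + 261·2 + 28·2 = 1485
Lena has the highest Borda score (1485).

Lena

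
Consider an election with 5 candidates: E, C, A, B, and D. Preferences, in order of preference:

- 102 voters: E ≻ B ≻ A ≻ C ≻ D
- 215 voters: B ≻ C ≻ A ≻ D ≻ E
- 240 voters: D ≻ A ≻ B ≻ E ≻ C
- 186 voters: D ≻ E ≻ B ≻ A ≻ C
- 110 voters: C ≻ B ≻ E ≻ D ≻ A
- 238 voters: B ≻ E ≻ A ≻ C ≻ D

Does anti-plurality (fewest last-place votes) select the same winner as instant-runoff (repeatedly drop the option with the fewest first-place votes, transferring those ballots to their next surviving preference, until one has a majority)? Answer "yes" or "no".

yes

Anti-plurality — last-place votes: E 215, C 426, A 110, B 0, D 340. Winner: B.
Instant-runoff — R1 E 102, C 110, A 0, B 453, D 426 (A out); R2 E 102, C 110, B 453, D 426 (E out); R3 C 110, B 555, D 426 (B winner). Winner: B.
The two methods agree.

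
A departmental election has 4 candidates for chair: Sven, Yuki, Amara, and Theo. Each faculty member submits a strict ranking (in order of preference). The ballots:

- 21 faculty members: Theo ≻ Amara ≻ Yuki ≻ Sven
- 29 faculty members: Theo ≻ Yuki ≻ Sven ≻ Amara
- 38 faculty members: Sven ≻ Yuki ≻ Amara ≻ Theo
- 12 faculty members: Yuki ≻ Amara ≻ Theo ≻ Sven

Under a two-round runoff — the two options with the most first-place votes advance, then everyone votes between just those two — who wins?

Round 1 first-place votes: Sven 38, Yuki 12, Amara 0, Theo 50.
Theo and Sven advance.
Runoff: Theo is preferred to Sven by 62 voters; Sven by 38.
Theo wins the runoff.

Theo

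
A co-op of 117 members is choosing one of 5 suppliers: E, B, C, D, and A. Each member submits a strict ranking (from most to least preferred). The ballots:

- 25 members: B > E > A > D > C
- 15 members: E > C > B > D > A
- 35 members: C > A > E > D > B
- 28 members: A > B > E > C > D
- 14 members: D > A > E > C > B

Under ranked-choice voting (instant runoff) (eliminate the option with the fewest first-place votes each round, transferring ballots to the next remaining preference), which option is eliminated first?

D

Round 1: E 15, B 25, C 35, D 14, A 28. Eliminate D.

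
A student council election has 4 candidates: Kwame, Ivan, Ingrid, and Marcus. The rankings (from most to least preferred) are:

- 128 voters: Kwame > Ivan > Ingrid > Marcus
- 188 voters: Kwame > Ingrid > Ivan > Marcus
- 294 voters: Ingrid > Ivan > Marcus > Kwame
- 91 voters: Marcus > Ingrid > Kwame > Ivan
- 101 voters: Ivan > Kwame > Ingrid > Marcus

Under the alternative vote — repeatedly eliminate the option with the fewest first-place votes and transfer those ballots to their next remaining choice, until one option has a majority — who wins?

Kwame

Round 1: Kwame 316, Ivan 101, Ingrid 294, Marcus 91. Eliminate Marcus.
Round 2: Kwame 316, Ivan 101, Ingrid 385. Eliminate Ivan.
Round 3: Kwame 417, Ingrid 385. Kwame has a majority.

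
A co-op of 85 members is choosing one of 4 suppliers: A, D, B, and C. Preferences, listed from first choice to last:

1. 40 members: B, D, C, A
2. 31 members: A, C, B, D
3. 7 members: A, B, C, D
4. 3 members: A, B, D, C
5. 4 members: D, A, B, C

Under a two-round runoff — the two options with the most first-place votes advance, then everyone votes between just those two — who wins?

A

Round 1 first-place votes: A 41, D 4, B 40, C 0.
A and B advance.
Runoff: A is preferred to B by 45 voters; B by 40.
A wins the runoff.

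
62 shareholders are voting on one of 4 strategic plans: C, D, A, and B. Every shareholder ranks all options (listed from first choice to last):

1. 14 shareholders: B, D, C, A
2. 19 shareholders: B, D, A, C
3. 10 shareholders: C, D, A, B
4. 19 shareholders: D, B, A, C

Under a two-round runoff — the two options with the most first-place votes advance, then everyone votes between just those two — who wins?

B

Round 1 first-place votes: C 10, D 19, A 0, B 33.
B and D advance.
Runoff: B is preferred to D by 33 voters; D by 29.
B wins the runoff.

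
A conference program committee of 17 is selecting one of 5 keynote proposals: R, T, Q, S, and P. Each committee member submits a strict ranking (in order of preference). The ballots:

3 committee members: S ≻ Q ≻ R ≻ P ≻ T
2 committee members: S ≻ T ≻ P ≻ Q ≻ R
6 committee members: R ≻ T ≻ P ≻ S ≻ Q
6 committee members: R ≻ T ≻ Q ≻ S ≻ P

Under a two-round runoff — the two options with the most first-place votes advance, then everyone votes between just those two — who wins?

R

Round 1 first-place votes: R 12, T 0, Q 0, S 5, P 0.
R and S advance.
Runoff: R is preferred to S by 12 voters; S by 5.
R wins the runoff.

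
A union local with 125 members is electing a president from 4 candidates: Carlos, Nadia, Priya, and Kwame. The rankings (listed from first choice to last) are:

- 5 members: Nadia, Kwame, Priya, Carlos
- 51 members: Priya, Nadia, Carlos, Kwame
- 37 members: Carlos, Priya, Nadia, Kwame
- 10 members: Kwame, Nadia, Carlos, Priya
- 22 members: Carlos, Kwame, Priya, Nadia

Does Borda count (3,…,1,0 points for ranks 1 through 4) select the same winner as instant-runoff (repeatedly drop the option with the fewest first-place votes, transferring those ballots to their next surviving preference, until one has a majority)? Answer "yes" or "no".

no

Borda — scores: Carlos 238, Nadia 174, Priya 254, Kwame 84. Winner: Priya.
Instant-runoff — R1 Carlos 59, Nadia 5, Priya 51, Kwame 10 (Nadia out); R2 Carlos 59, Priya 51, Kwame 15 (Kwame out); R3 Carlos 69, Priya 56 (Carlos winner). Winner: Carlos.
The two methods disagree.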